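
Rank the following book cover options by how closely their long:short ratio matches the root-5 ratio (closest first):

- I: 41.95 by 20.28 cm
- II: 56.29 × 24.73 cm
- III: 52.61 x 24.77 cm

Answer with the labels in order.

I: 41.95/20.28 ≈ 2.069 → |2.069 − 2.236| = 0.167
II: 56.29/24.73 ≈ 2.276 → |2.276 − 2.236| = 0.040
III: 52.61/24.77 ≈ 2.124 → |2.124 − 2.236| = 0.112

II, III, I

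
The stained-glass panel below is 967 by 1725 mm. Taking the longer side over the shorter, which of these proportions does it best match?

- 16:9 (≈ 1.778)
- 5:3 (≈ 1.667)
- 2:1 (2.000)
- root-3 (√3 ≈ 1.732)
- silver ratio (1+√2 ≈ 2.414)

16:9

1725/967 ≈ 1.784. Nearest candidates are 16:9 (1.778, off by 0.006) and root-3 (1.732, off by 0.052).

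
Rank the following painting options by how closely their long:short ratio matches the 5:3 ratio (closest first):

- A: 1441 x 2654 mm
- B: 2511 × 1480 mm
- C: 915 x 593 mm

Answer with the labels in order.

B, C, A

Ratios: A = 2654 / 1441 ≈ 1.842; B = 2511 / 1480 ≈ 1.697; C = 915 / 593 ≈ 1.543.
|Δ from 1.667|: A 0.175; B 0.030; C 0.124.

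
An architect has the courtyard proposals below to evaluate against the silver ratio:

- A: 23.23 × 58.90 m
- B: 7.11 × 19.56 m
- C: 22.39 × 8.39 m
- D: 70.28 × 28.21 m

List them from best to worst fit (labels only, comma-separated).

D, A, C, B

Ratios: A = 58.90 / 23.23 ≈ 2.536; B = 19.56 / 7.11 ≈ 2.751; C = 22.39 / 8.39 ≈ 2.669; D = 70.28 / 28.21 ≈ 2.491.
|Δ from 2.414|: A 0.122; B 0.337; C 0.255; D 0.077.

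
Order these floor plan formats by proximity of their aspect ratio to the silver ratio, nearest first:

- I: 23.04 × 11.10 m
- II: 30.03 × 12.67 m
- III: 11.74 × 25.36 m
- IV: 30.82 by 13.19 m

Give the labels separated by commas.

II, IV, III, I

I: 23.04/11.10 ≈ 2.076 → |2.076 − 2.414| = 0.338
II: 30.03/12.67 ≈ 2.370 → |2.370 − 2.414| = 0.044
III: 25.36/11.74 ≈ 2.160 → |2.160 − 2.414| = 0.254
IV: 30.82/13.19 ≈ 2.337 → |2.337 − 2.414| = 0.077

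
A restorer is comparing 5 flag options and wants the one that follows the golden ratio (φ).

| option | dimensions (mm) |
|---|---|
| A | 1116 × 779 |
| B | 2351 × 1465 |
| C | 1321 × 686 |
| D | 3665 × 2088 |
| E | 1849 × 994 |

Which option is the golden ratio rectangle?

B

Target golden ratio ≈ 1.618.
A: 1.433 (Δ0.185)  B: 1.605 (Δ0.013)  C: 1.926 (Δ0.308)  D: 1.755 (Δ0.137)  E: 1.860 (Δ0.242)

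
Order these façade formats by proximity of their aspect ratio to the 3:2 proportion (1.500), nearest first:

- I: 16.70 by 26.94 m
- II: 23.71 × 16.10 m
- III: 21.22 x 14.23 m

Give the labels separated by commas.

Ratios: I = 26.94 / 16.70 ≈ 1.613; II = 23.71 / 16.10 ≈ 1.473; III = 21.22 / 14.23 ≈ 1.491.
|Δ from 1.500|: I 0.113; II 0.027; III 0.009.

III, II, I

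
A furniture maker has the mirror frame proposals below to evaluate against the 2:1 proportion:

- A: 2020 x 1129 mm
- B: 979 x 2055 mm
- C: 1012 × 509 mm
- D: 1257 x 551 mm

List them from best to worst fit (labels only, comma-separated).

C, B, A, D

A: 2020/1129 ≈ 1.789 → |1.789 − 2.000| = 0.211
B: 2055/979 ≈ 2.099 → |2.099 − 2.000| = 0.099
C: 1012/509 ≈ 1.988 → |1.988 − 2.000| = 0.012
D: 1257/551 ≈ 2.281 → |2.281 − 2.000| = 0.281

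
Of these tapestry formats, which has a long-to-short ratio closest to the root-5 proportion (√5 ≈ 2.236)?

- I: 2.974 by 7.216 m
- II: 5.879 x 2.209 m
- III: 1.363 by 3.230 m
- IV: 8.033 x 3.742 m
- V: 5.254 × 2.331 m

Target root-5 ≈ 2.236.
I: 2.426 (Δ0.190)  II: 2.661 (Δ0.425)  III: 2.370 (Δ0.134)  IV: 2.147 (Δ0.089)  V: 2.254 (Δ0.018)

V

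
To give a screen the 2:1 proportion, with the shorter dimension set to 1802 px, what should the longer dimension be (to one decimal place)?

3604.0 px

2:1 = 2.00000.
Longer side = 1802 × 2.00000 ≈ 3604.000 → 3604.0 px.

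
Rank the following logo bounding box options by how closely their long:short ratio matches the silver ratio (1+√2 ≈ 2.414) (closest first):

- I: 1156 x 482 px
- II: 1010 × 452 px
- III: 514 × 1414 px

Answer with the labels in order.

I, II, III

Ratios: I = 1156 / 482 ≈ 2.398; II = 1010 / 452 ≈ 2.235; III = 1414 / 514 ≈ 2.751.
|Δ from 2.414|: I 0.016; II 0.179; III 0.337.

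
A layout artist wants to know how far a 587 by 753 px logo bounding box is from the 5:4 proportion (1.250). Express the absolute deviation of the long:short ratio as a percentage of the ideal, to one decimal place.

Ratio = 753 / 587 ≈ 1.2828.
Ideal 5:4 = 1.2500. |1.2828 − 1.2500| / 1.2500 ≈ 2.62% → 2.6%.

2.6%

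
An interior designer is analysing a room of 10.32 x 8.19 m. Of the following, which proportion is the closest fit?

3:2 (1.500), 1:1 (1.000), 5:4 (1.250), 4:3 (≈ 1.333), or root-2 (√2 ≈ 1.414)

Ratio = 10.32 / 8.19 ≈ 1.260.
Distances: 3:2 1.500 (Δ 0.240); 1:1 1.000 (Δ 0.260); 5:4 1.250 (Δ 0.010); 4:3 1.333 (Δ 0.073); root-2 1.414 (Δ 0.154).

5:4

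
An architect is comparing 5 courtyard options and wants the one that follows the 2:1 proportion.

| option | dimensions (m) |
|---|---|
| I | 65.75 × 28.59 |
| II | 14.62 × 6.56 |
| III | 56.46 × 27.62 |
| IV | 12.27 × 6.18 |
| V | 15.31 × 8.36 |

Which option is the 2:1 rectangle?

Ratios (long/short): I ≈ 2.300; II ≈ 2.229; III ≈ 2.044; IV ≈ 1.985; V ≈ 1.831.
2:1 ≈ 2.000; option IV is nearest (Δ 0.015).

IV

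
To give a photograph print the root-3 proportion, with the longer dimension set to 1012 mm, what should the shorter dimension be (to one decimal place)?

584.3 mm

root-3 ≈ 1.73205.
Shorter side = 1012 ÷ 1.73205 ≈ 584.279 → 584.3 mm.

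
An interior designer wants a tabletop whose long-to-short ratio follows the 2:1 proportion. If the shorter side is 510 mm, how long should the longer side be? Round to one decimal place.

1020.0 mm

2:1 = 2.00000.
Longer side = 510 × 2.00000 ≈ 1020.000 → 1020.0 mm.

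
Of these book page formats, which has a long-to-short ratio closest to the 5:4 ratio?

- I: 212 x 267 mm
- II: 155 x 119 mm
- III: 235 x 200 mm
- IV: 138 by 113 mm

Ratios (long/short): I ≈ 1.259; II ≈ 1.303; III ≈ 1.175; IV ≈ 1.221.
5:4 ≈ 1.250; option I is nearest (Δ 0.009).

I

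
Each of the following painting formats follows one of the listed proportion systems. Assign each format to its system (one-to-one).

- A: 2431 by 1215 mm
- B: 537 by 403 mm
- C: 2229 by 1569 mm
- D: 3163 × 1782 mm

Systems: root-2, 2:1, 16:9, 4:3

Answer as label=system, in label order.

A=2:1, B=4:3, C=root-2, D=16:9

A = 2431/1215 ≈ 2.001 → 2:1 (2.000)
B = 537/403 ≈ 1.333 → 4:3 (1.333)
C = 2229/1569 ≈ 1.421 → root-2 (1.414)
D = 3163/1782 ≈ 1.775 → 16:9 (1.778)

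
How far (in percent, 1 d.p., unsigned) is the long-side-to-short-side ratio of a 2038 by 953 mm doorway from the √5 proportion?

4.4%

Ratio = 2038 / 953 ≈ 2.1385.
Ideal root-5 ≈ 2.2361. |2.1385 − 2.2361| / 2.2361 ≈ 4.36% → 4.4%.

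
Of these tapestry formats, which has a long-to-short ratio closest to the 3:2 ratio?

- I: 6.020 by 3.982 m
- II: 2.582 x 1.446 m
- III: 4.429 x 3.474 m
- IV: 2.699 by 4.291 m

I

Ratios (long/short): I ≈ 1.512; II ≈ 1.786; III ≈ 1.275; IV ≈ 1.590.
3:2 ≈ 1.500; option I is nearest (Δ 0.012).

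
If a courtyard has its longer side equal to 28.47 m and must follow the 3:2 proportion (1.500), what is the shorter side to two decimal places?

18.98 m

3:2 = 1.50000.
Shorter side = 28.47 ÷ 1.50000 ≈ 18.9800 → 18.98 m.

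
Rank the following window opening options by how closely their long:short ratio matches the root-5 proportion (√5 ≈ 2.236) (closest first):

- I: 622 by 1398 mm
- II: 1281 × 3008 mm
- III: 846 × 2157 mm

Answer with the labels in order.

I, II, III

I: 1398/622 ≈ 2.248 → |2.248 − 2.236| = 0.012
II: 3008/1281 ≈ 2.348 → |2.348 − 2.236| = 0.112
III: 2157/846 ≈ 2.550 → |2.550 − 2.236| = 0.314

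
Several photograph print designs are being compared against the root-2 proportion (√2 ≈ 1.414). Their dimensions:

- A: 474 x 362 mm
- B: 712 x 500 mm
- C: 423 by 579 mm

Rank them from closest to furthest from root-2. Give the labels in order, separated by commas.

B, C, A

Ratios: A = 474 / 362 ≈ 1.309; B = 712 / 500 ≈ 1.424; C = 579 / 423 ≈ 1.369.
|Δ from 1.414|: A 0.105; B 0.010; C 0.045.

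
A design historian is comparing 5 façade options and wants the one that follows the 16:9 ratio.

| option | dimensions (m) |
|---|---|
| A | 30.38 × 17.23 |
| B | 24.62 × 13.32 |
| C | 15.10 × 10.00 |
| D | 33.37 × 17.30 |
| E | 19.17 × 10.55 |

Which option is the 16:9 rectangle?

Target 16:9 ≈ 1.778.
A: 1.763 (Δ0.015)  B: 1.848 (Δ0.070)  C: 1.510 (Δ0.268)  D: 1.929 (Δ0.151)  E: 1.817 (Δ0.039)

A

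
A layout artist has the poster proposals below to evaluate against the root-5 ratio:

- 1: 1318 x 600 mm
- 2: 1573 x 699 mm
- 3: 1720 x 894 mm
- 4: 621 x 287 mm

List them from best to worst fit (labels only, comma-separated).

2, 1, 4, 3

Ratios: 1 = 1318 / 600 ≈ 2.197; 2 = 1573 / 699 ≈ 2.250; 3 = 1720 / 894 ≈ 1.924; 4 = 621 / 287 ≈ 2.164.
|Δ from 2.236|: 1 0.039; 2 0.014; 3 0.312; 4 0.072.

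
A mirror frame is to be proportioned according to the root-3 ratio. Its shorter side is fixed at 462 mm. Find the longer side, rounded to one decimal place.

root-3 ≈ 1.73205.
Longer side = 462 × 1.73205 ≈ 800.207 → 800.2 mm.

800.2 mm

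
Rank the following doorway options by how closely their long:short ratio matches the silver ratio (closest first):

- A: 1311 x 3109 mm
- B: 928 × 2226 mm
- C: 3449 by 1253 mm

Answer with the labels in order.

B, A, C

A: 3109/1311 ≈ 2.371 → |2.371 − 2.414| = 0.043
B: 2226/928 ≈ 2.399 → |2.399 − 2.414| = 0.015
C: 3449/1253 ≈ 2.753 → |2.753 − 2.414| = 0.339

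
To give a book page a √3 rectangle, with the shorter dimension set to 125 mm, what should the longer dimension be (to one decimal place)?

root-3 ≈ 1.73205.
Longer side = 125 × 1.73205 ≈ 216.506 → 216.5 mm.

216.5 mm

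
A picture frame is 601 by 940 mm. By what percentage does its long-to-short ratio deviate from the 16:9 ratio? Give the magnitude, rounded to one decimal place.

12.0%

Ratio = 940 / 601 ≈ 1.5641.
Ideal 16:9 ≈ 1.7778. |1.5641 − 1.7778| / 1.7778 ≈ 12.02% → 12.0%.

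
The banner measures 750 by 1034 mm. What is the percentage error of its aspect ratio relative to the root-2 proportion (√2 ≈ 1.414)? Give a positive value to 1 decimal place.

2.5%

Ratio = 1034 / 750 ≈ 1.3787.
Ideal root-2 ≈ 1.4142. |1.3787 − 1.4142| / 1.4142 ≈ 2.51% → 2.5%.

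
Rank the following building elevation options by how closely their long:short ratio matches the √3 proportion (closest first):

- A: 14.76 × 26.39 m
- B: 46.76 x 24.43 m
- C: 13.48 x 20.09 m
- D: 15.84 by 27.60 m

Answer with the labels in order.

D, A, B, C

A: 26.39/14.76 ≈ 1.788 → |1.788 − 1.732| = 0.056
B: 46.76/24.43 ≈ 1.914 → |1.914 − 1.732| = 0.182
C: 20.09/13.48 ≈ 1.490 → |1.490 − 1.732| = 0.242
D: 27.60/15.84 ≈ 1.742 → |1.742 − 1.732| = 0.010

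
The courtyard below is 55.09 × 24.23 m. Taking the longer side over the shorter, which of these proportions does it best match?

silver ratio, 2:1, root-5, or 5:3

root-5

Ratio = 55.09 / 24.23 ≈ 2.274.
Distances: silver ratio 2.414 (Δ 0.140); 2:1 2.000 (Δ 0.274); root-5 2.236 (Δ 0.038); 5:3 1.667 (Δ 0.607).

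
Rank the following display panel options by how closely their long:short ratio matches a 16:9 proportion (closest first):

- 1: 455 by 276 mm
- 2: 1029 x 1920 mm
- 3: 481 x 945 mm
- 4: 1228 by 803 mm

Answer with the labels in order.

1: 455/276 ≈ 1.649 → |1.649 − 1.778| = 0.129
2: 1920/1029 ≈ 1.866 → |1.866 − 1.778| = 0.088
3: 945/481 ≈ 1.965 → |1.965 − 1.778| = 0.187
4: 1228/803 ≈ 1.529 → |1.529 − 1.778| = 0.249

2, 1, 3, 4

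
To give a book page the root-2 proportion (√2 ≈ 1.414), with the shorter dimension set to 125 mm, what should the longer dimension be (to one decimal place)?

176.8 mm

root-2 ≈ 1.41421.
Longer side = 125 × 1.41421 ≈ 176.776 → 176.8 mm.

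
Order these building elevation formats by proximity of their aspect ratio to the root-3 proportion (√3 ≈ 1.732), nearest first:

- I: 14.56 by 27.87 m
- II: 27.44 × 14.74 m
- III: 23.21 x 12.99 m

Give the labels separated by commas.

Ratios: I = 27.87 / 14.56 ≈ 1.914; II = 27.44 / 14.74 ≈ 1.862; III = 23.21 / 12.99 ≈ 1.787.
|Δ from 1.732|: I 0.182; II 0.130; III 0.055.

III, II, I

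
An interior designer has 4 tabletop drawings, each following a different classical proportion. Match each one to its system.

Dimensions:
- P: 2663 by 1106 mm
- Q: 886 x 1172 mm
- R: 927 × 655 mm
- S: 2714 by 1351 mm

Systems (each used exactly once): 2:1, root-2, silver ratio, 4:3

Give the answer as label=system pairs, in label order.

P=silver ratio, Q=4:3, R=root-2, S=2:1

P = 2663/1106 ≈ 2.408 → silver ratio (2.414)
Q = 1172/886 ≈ 1.323 → 4:3 (1.333)
R = 927/655 ≈ 1.415 → root-2 (1.414)
S = 2714/1351 ≈ 2.009 → 2:1 (2.000)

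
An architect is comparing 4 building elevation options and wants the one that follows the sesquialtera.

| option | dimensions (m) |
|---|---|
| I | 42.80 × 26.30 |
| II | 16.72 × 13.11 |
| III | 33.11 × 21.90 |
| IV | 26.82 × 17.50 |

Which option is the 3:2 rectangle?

Ratios (long/short): I ≈ 1.627; II ≈ 1.275; III ≈ 1.512; IV ≈ 1.533.
3:2 ≈ 1.500; option III is nearest (Δ 0.012).

III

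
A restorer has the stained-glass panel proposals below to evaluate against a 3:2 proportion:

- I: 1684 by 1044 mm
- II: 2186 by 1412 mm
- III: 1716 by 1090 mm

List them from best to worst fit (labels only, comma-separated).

II, III, I

I: 1684/1044 ≈ 1.613 → |1.613 − 1.500| = 0.113
II: 2186/1412 ≈ 1.548 → |1.548 − 1.500| = 0.048
III: 1716/1090 ≈ 1.574 → |1.574 − 1.500| = 0.074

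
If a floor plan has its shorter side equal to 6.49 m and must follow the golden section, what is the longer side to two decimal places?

10.50 m

golden ratio ≈ 1.61803.
Longer side = 6.49 × 1.61803 ≈ 10.5010 → 10.50 m.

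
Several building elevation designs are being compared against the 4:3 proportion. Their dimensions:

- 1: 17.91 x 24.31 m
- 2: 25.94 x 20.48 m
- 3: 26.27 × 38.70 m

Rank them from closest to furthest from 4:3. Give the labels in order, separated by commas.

1, 2, 3

Ratios: 1 = 24.31 / 17.91 ≈ 1.357; 2 = 25.94 / 20.48 ≈ 1.267; 3 = 38.70 / 26.27 ≈ 1.473.
|Δ from 1.333|: 1 0.024; 2 0.066; 3 0.140.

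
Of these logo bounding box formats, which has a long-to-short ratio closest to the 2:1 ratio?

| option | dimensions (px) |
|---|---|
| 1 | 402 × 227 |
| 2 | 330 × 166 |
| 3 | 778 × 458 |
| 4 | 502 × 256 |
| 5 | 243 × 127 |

2

Ratios (long/short): 1 ≈ 1.771; 2 ≈ 1.988; 3 ≈ 1.699; 4 ≈ 1.961; 5 ≈ 1.913.
2:1 ≈ 2.000; option 2 is nearest (Δ 0.012).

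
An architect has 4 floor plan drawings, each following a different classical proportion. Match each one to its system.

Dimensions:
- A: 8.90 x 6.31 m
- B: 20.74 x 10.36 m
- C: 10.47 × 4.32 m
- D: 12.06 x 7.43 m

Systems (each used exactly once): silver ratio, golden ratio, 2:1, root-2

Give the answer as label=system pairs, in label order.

A=root-2, B=2:1, C=silver ratio, D=golden ratio

A = 8.90/6.31 ≈ 1.410 → root-2 (1.414)
B = 20.74/10.36 ≈ 2.002 → 2:1 (2.000)
C = 10.47/4.32 ≈ 2.424 → silver ratio (2.414)
D = 12.06/7.43 ≈ 1.623 → golden ratio (1.618)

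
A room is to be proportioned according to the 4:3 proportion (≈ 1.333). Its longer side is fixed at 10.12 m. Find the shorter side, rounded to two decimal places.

4:3 ≈ 1.33333.
Shorter side = 10.12 ÷ 1.33333 ≈ 7.5900 → 7.59 m.

7.59 m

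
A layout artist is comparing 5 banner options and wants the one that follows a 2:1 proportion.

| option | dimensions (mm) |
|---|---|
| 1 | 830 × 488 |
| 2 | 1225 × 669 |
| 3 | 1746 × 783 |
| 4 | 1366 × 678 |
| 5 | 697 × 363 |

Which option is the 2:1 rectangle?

4

Target 2:1 ≈ 2.000.
1: 1.701 (Δ0.299)  2: 1.831 (Δ0.169)  3: 2.230 (Δ0.230)  4: 2.015 (Δ0.015)  5: 1.920 (Δ0.080)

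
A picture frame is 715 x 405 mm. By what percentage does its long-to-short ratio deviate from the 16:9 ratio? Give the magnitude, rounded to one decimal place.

0.7%

Ratio = 715 / 405 ≈ 1.7654.
Ideal 16:9 ≈ 1.7778. |1.7654 − 1.7778| / 1.7778 ≈ 0.70% → 0.7%.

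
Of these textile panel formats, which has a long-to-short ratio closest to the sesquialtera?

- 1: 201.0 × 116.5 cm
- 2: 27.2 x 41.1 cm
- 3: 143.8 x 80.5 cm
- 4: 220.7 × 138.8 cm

Target 3:2 ≈ 1.500.
1: 1.725 (Δ0.225)  2: 1.511 (Δ0.011)  3: 1.786 (Δ0.286)  4: 1.590 (Δ0.090)

2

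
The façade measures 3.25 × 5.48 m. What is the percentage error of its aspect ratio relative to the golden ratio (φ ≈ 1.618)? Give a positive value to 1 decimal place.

4.2%

Ratio = 5.48 / 3.25 ≈ 1.6862.
Ideal golden ratio ≈ 1.6180. |1.6862 − 1.6180| / 1.6180 ≈ 4.22% → 4.2%.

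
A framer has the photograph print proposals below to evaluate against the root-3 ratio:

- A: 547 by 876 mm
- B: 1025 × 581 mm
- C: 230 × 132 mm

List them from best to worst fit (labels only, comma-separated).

A: 876/547 ≈ 1.601 → |1.601 − 1.732| = 0.131
B: 1025/581 ≈ 1.764 → |1.764 − 1.732| = 0.032
C: 230/132 ≈ 1.742 → |1.742 − 1.732| = 0.010

C, B, A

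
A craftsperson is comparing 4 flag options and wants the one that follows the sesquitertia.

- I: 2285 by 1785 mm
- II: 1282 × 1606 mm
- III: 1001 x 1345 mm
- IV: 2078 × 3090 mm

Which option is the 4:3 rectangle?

Target 4:3 ≈ 1.333.
I: 1.280 (Δ0.053)  II: 1.253 (Δ0.080)  III: 1.344 (Δ0.011)  IV: 1.487 (Δ0.154)

III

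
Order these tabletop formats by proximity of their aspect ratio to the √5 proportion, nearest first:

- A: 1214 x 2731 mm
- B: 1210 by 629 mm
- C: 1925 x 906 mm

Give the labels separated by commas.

A, C, B

A: 2731/1214 ≈ 2.250 → |2.250 − 2.236| = 0.014
B: 1210/629 ≈ 1.924 → |1.924 − 2.236| = 0.312
C: 1925/906 ≈ 2.125 → |2.125 − 2.236| = 0.111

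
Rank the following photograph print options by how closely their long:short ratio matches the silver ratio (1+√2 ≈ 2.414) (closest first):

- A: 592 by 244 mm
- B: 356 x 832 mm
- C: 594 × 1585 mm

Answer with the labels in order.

Ratios: A = 592 / 244 ≈ 2.426; B = 832 / 356 ≈ 2.337; C = 1585 / 594 ≈ 2.668.
|Δ from 2.414|: A 0.012; B 0.077; C 0.254.

A, B, C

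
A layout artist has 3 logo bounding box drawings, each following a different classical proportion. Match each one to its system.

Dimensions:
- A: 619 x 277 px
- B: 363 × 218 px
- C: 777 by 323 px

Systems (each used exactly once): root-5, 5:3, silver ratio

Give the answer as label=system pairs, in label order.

Ratios: A ≈ 2.235; B ≈ 1.665; C ≈ 2.406.
Targets: root-5 ≈ 2.236; 5:3 ≈ 1.667; silver ratio ≈ 2.414.

A=root-5, B=5:3, C=silver ratio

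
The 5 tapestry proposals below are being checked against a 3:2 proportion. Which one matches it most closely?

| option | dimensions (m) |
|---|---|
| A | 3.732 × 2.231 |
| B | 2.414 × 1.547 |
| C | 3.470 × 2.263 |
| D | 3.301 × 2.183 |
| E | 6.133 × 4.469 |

D

Target 3:2 ≈ 1.500.
A: 1.673 (Δ0.173)  B: 1.560 (Δ0.060)  C: 1.533 (Δ0.033)  D: 1.512 (Δ0.012)  E: 1.372 (Δ0.128)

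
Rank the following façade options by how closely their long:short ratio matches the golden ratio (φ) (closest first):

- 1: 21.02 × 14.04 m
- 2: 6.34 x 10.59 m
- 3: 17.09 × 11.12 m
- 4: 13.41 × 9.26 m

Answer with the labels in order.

2, 3, 1, 4

Ratios: 1 = 21.02 / 14.04 ≈ 1.497; 2 = 10.59 / 6.34 ≈ 1.670; 3 = 17.09 / 11.12 ≈ 1.537; 4 = 13.41 / 9.26 ≈ 1.448.
|Δ from 1.618|: 1 0.121; 2 0.052; 3 0.081; 4 0.170.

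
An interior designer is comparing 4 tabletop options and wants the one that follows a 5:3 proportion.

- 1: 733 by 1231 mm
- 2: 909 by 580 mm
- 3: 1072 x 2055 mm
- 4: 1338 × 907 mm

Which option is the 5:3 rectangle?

Ratios (long/short): 1 ≈ 1.679; 2 ≈ 1.567; 3 ≈ 1.917; 4 ≈ 1.475.
5:3 ≈ 1.667; option 1 is nearest (Δ 0.012).

1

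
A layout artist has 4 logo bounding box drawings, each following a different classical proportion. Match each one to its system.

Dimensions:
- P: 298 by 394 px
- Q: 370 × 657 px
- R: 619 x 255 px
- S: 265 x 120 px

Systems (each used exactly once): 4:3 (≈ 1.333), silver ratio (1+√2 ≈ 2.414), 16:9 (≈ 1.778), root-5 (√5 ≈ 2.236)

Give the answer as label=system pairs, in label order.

P = 394/298 ≈ 1.322 → 4:3 (1.333)
Q = 657/370 ≈ 1.776 → 16:9 (1.778)
R = 619/255 ≈ 2.427 → silver ratio (2.414)
S = 265/120 ≈ 2.208 → root-5 (2.236)

P=4:3, Q=16:9, R=silver ratio, S=root-5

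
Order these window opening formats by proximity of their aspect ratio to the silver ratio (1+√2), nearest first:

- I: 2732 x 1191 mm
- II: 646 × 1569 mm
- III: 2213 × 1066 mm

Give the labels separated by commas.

I: 2732/1191 ≈ 2.294 → |2.294 − 2.414| = 0.120
II: 1569/646 ≈ 2.429 → |2.429 − 2.414| = 0.015
III: 2213/1066 ≈ 2.076 → |2.076 − 2.414| = 0.338

II, I, III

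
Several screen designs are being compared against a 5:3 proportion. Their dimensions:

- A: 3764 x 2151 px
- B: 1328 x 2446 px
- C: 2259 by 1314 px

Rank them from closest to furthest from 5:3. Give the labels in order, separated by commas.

A: 3764/2151 ≈ 1.750 → |1.750 − 1.667| = 0.083
B: 2446/1328 ≈ 1.842 → |1.842 − 1.667| = 0.175
C: 2259/1314 ≈ 1.719 → |1.719 − 1.667| = 0.052

C, A, B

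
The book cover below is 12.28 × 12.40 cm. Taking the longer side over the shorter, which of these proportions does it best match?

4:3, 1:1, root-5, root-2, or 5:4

1:1

Ratio = 12.40 / 12.28 ≈ 1.010.
Distances: 4:3 1.333 (Δ 0.323); 1:1 1.000 (Δ 0.010); root-5 2.236 (Δ 1.226); root-2 1.414 (Δ 0.404); 5:4 1.250 (Δ 0.240).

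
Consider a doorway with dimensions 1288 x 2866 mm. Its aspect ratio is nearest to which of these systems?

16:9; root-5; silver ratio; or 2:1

root-5

2866/1288 ≈ 2.225. Nearest candidates are root-5 (2.236, off by 0.011) and silver ratio (2.414, off by 0.189).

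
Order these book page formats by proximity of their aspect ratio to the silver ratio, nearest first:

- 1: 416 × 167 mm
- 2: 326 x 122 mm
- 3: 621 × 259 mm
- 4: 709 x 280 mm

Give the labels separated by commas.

3, 1, 4, 2

Ratios: 1 = 416 / 167 ≈ 2.491; 2 = 326 / 122 ≈ 2.672; 3 = 621 / 259 ≈ 2.398; 4 = 709 / 280 ≈ 2.532.
|Δ from 2.414|: 1 0.077; 2 0.258; 3 0.016; 4 0.118.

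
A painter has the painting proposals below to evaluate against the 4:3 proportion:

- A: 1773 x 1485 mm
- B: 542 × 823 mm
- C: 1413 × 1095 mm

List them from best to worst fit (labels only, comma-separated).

Ratios: A = 1773 / 1485 ≈ 1.194; B = 823 / 542 ≈ 1.518; C = 1413 / 1095 ≈ 1.290.
|Δ from 1.333|: A 0.139; B 0.185; C 0.043.

C, A, B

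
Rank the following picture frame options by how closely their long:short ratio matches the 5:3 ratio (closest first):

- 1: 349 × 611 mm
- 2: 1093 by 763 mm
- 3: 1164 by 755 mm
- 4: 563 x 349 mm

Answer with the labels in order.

Ratios: 1 = 611 / 349 ≈ 1.751; 2 = 1093 / 763 ≈ 1.433; 3 = 1164 / 755 ≈ 1.542; 4 = 563 / 349 ≈ 1.613.
|Δ from 1.667|: 1 0.084; 2 0.234; 3 0.125; 4 0.054.

4, 1, 3, 2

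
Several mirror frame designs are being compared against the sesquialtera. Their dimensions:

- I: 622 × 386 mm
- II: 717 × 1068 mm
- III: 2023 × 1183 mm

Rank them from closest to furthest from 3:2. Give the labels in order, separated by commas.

Ratios: I = 622 / 386 ≈ 1.611; II = 1068 / 717 ≈ 1.490; III = 2023 / 1183 ≈ 1.710.
|Δ from 1.500|: I 0.111; II 0.010; III 0.210.

II, I, III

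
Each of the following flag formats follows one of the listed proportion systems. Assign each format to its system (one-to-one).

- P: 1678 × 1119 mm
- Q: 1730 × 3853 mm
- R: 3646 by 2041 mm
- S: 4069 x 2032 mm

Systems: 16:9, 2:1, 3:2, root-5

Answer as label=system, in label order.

P=3:2, Q=root-5, R=16:9, S=2:1

Ratios: P ≈ 1.500; Q ≈ 2.227; R ≈ 1.786; S ≈ 2.002.
Targets: 16:9 ≈ 1.778; 2:1 ≈ 2.000; 3:2 ≈ 1.500; root-5 ≈ 2.236.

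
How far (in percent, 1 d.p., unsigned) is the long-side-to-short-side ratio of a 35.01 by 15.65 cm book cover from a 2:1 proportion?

Ratio = 35.01 / 15.65 ≈ 2.2371.
Ideal 2:1 = 2.0000. |2.2371 − 2.0000| / 2.0000 ≈ 11.85% → 11.9%.

11.9%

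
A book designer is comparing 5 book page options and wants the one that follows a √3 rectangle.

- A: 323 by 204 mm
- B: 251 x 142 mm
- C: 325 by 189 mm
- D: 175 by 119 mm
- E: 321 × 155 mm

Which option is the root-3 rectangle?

C

Target root-3 ≈ 1.732.
A: 1.583 (Δ0.149)  B: 1.768 (Δ0.036)  C: 1.720 (Δ0.012)  D: 1.471 (Δ0.261)  E: 2.071 (Δ0.339)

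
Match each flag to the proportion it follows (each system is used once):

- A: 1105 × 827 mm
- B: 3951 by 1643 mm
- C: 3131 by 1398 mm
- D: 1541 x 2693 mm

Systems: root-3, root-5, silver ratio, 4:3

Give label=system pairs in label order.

Ratios: A ≈ 1.336; B ≈ 2.405; C ≈ 2.240; D ≈ 1.748.
Targets: root-3 ≈ 1.732; root-5 ≈ 2.236; silver ratio ≈ 2.414; 4:3 ≈ 1.333.

A=4:3, B=silver ratio, C=root-5, D=root-3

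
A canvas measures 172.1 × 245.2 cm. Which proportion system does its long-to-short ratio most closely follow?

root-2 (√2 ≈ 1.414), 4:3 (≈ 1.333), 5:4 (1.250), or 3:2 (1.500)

root-2

245.2/172.1 ≈ 1.425. Nearest candidates are root-2 (1.414, off by 0.011) and 3:2 (1.500, off by 0.075).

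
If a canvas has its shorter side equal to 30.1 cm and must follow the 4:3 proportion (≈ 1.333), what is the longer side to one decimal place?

40.1 cm

4:3 ≈ 1.33333.
Longer side = 30.1 × 1.33333 ≈ 40.133 → 40.1 cm.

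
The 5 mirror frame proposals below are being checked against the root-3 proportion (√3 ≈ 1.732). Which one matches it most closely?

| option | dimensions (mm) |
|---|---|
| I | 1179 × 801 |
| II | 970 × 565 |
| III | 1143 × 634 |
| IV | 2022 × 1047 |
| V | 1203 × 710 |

Target root-3 ≈ 1.732.
I: 1.472 (Δ0.260)  II: 1.717 (Δ0.015)  III: 1.803 (Δ0.071)  IV: 1.931 (Δ0.199)  V: 1.694 (Δ0.038)

II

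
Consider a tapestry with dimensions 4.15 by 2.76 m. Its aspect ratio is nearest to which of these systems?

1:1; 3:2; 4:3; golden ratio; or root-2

3:2

Ratio = 4.15 / 2.76 ≈ 1.504.
Distances: 1:1 1.000 (Δ 0.504); 3:2 1.500 (Δ 0.004); 4:3 1.333 (Δ 0.171); golden ratio 1.618 (Δ 0.114); root-2 1.414 (Δ 0.090).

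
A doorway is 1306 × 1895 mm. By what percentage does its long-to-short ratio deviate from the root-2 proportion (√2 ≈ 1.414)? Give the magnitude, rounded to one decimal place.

Ratio = 1895 / 1306 ≈ 1.4510.
Ideal root-2 ≈ 1.4142. |1.4510 − 1.4142| / 1.4142 ≈ 2.60% → 2.6%.

2.6%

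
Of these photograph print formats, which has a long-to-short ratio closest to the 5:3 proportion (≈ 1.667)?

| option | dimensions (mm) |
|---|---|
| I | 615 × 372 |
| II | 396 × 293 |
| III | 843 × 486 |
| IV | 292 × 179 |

I

Target 5:3 ≈ 1.667.
I: 1.653 (Δ0.014)  II: 1.352 (Δ0.315)  III: 1.735 (Δ0.068)  IV: 1.631 (Δ0.036)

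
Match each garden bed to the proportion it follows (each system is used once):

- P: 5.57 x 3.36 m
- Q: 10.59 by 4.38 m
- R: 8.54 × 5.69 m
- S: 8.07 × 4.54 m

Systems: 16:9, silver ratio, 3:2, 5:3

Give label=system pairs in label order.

P=5:3, Q=silver ratio, R=3:2, S=16:9

Ratios: P ≈ 1.658; Q ≈ 2.418; R ≈ 1.501; S ≈ 1.778.
Targets: 16:9 ≈ 1.778; silver ratio ≈ 2.414; 3:2 ≈ 1.500; 5:3 ≈ 1.667.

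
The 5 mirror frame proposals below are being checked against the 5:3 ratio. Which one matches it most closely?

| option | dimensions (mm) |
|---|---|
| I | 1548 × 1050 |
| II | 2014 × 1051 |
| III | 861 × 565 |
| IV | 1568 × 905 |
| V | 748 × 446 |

V

Ratios (long/short): I ≈ 1.474; II ≈ 1.916; III ≈ 1.524; IV ≈ 1.733; V ≈ 1.677.
5:3 ≈ 1.667; option V is nearest (Δ 0.010).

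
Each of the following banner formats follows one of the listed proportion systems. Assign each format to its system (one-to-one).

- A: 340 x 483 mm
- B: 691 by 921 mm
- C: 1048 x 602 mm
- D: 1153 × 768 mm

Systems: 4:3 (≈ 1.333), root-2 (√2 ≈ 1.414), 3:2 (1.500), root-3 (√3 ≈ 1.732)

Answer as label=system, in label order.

A=root-2, B=4:3, C=root-3, D=3:2

A = 483/340 ≈ 1.421 → root-2 (1.414)
B = 921/691 ≈ 1.333 → 4:3 (1.333)
C = 1048/602 ≈ 1.741 → root-3 (1.732)
D = 1153/768 ≈ 1.501 → 3:2 (1.500)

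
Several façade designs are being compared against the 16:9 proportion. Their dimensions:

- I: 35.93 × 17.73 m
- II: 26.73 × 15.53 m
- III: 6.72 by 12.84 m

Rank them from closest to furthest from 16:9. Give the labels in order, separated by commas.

II, III, I

Ratios: I = 35.93 / 17.73 ≈ 2.027; II = 26.73 / 15.53 ≈ 1.721; III = 12.84 / 6.72 ≈ 1.911.
|Δ from 1.778|: I 0.249; II 0.057; III 0.133.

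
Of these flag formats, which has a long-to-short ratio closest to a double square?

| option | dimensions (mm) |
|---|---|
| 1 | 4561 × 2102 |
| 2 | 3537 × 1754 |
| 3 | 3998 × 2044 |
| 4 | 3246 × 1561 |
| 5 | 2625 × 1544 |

Target 2:1 ≈ 2.000.
1: 2.170 (Δ0.170)  2: 2.017 (Δ0.017)  3: 1.956 (Δ0.044)  4: 2.079 (Δ0.079)  5: 1.700 (Δ0.300)

2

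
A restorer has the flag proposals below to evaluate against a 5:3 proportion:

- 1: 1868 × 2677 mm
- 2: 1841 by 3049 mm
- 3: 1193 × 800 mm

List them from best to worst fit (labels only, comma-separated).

2, 3, 1

1: 2677/1868 ≈ 1.433 → |1.433 − 1.667| = 0.234
2: 3049/1841 ≈ 1.656 → |1.656 − 1.667| = 0.011
3: 1193/800 ≈ 1.491 → |1.491 − 1.667| = 0.176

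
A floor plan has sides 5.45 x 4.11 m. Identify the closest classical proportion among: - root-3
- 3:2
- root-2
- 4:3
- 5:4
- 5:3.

4:3

Ratio = 5.45 / 4.11 ≈ 1.326.
Distances: root-3 1.732 (Δ 0.406); 3:2 1.500 (Δ 0.174); root-2 1.414 (Δ 0.088); 4:3 1.333 (Δ 0.007); 5:4 1.250 (Δ 0.076); 5:3 1.667 (Δ 0.341).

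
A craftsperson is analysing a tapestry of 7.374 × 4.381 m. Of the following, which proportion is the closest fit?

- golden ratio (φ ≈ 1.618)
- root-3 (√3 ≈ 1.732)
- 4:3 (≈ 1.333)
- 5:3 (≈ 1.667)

5:3

Ratio = 7.374 / 4.381 ≈ 1.683.
Distances: golden ratio 1.618 (Δ 0.065); root-3 1.732 (Δ 0.049); 4:3 1.333 (Δ 0.350); 5:3 1.667 (Δ 0.016).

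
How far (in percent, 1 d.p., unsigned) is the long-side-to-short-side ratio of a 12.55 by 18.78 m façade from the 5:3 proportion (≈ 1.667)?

10.2%

Ratio = 18.78 / 12.55 ≈ 1.4964.
Ideal 5:3 ≈ 1.6667. |1.4964 − 1.6667| / 1.6667 ≈ 10.22% → 10.2%.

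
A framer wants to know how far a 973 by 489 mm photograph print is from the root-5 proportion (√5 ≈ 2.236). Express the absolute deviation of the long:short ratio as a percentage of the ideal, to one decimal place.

Ratio = 973 / 489 ≈ 1.9898.
Ideal root-5 ≈ 2.2361. |1.9898 − 2.2361| / 2.2361 ≈ 11.01% → 11.0%.

11.0%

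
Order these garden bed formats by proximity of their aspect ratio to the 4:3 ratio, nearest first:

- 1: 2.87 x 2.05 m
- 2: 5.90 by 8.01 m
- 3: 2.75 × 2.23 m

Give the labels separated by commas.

2, 1, 3

Ratios: 1 = 2.87 / 2.05 ≈ 1.400; 2 = 8.01 / 5.90 ≈ 1.358; 3 = 2.75 / 2.23 ≈ 1.233.
|Δ from 1.333|: 1 0.067; 2 0.025; 3 0.100.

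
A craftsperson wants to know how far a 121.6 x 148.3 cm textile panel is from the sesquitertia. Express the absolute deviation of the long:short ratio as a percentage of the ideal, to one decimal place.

Ratio = 148.3 / 121.6 ≈ 1.2196.
Ideal 4:3 ≈ 1.3333. |1.2196 − 1.3333| / 1.3333 ≈ 8.53% → 8.5%.

8.5%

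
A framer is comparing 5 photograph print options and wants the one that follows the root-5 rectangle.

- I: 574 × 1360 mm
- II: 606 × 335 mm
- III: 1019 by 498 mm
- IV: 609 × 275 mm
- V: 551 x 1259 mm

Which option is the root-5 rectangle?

Ratios (long/short): I ≈ 2.369; II ≈ 1.809; III ≈ 2.046; IV ≈ 2.215; V ≈ 2.285.
root-5 ≈ 2.236; option IV is nearest (Δ 0.021).

IV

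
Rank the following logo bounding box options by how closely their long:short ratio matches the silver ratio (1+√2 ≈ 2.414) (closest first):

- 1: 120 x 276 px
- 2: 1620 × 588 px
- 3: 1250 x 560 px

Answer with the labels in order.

1: 276/120 ≈ 2.300 → |2.300 − 2.414| = 0.114
2: 1620/588 ≈ 2.755 → |2.755 − 2.414| = 0.341
3: 1250/560 ≈ 2.232 → |2.232 − 2.414| = 0.182

1, 3, 2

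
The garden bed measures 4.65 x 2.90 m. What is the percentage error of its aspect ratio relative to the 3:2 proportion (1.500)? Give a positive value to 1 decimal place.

Ratio = 4.65 / 2.90 ≈ 1.6034.
Ideal 3:2 = 1.5000. |1.6034 − 1.5000| / 1.5000 ≈ 6.89% → 6.9%.

6.9%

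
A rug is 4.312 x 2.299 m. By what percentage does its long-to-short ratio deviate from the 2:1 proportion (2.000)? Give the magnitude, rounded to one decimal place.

6.2%

Ratio = 4.312 / 2.299 ≈ 1.8756.
Ideal 2:1 = 2.0000. |1.8756 − 2.0000| / 2.0000 ≈ 6.22% → 6.2%.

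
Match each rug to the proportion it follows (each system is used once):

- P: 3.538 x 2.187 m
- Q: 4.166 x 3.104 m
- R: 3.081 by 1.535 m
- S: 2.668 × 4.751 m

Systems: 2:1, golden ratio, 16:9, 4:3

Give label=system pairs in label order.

P = 3.538/2.187 ≈ 1.618 → golden ratio (1.618)
Q = 4.166/3.104 ≈ 1.342 → 4:3 (1.333)
R = 3.081/1.535 ≈ 2.007 → 2:1 (2.000)
S = 4.751/2.668 ≈ 1.781 → 16:9 (1.778)

P=golden ratio, Q=4:3, R=2:1, S=16:9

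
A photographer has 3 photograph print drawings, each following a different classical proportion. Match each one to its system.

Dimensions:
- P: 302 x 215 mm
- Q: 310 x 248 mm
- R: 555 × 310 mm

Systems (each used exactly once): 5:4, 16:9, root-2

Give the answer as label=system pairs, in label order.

P = 302/215 ≈ 1.405 → root-2 (1.414)
Q = 310/248 ≈ 1.250 → 5:4 (1.250)
R = 555/310 ≈ 1.790 → 16:9 (1.778)

P=root-2, Q=5:4, R=16:9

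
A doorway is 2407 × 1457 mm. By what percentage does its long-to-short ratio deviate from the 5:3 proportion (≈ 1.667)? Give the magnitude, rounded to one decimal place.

Ratio = 2407 / 1457 ≈ 1.6520.
Ideal 5:3 ≈ 1.6667. |1.6520 − 1.6667| / 1.6667 ≈ 0.88% → 0.9%.

0.9%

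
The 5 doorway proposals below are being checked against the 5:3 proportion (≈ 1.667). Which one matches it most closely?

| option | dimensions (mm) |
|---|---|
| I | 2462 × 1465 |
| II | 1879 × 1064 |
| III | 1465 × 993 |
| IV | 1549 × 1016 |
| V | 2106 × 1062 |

I

Ratios (long/short): I ≈ 1.681; II ≈ 1.766; III ≈ 1.475; IV ≈ 1.525; V ≈ 1.983.
5:3 ≈ 1.667; option I is nearest (Δ 0.014).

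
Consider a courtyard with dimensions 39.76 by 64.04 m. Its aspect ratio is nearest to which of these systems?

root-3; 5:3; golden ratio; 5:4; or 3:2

64.04/39.76 ≈ 1.611. Nearest candidates are golden ratio (1.618, off by 0.007) and 5:3 (1.667, off by 0.056).

golden ratio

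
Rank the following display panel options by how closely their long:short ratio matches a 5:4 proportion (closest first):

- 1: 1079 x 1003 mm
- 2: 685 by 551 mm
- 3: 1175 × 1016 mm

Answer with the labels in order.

2, 3, 1

1: 1079/1003 ≈ 1.076 → |1.076 − 1.250| = 0.174
2: 685/551 ≈ 1.243 → |1.243 − 1.250| = 0.007
3: 1175/1016 ≈ 1.156 → |1.156 − 1.250| = 0.094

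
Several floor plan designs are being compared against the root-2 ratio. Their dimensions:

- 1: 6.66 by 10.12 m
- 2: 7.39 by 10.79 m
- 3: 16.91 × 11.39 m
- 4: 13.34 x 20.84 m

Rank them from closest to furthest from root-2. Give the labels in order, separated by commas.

1: 10.12/6.66 ≈ 1.520 → |1.520 − 1.414| = 0.106
2: 10.79/7.39 ≈ 1.460 → |1.460 − 1.414| = 0.046
3: 16.91/11.39 ≈ 1.485 → |1.485 − 1.414| = 0.071
4: 20.84/13.34 ≈ 1.562 → |1.562 − 1.414| = 0.148

2, 3, 1, 4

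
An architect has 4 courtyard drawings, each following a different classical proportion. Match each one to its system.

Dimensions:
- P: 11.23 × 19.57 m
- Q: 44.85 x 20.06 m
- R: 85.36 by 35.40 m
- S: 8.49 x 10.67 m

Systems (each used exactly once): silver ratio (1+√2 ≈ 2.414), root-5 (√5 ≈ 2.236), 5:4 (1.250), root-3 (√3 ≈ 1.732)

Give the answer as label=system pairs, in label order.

P = 19.57/11.23 ≈ 1.743 → root-3 (1.732)
Q = 44.85/20.06 ≈ 2.236 → root-5 (2.236)
R = 85.36/35.40 ≈ 2.411 → silver ratio (2.414)
S = 10.67/8.49 ≈ 1.257 → 5:4 (1.250)

P=root-3, Q=root-5, R=silver ratio, S=5:4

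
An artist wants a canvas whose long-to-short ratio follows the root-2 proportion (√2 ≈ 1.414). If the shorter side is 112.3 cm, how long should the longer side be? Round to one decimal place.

root-2 ≈ 1.41421.
Longer side = 112.3 × 1.41421 ≈ 158.816 → 158.8 cm.

158.8 cm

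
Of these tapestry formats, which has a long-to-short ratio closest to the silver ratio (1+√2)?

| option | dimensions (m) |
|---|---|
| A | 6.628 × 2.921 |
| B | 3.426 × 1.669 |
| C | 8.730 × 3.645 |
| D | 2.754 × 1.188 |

Target silver ratio ≈ 2.414.
A: 2.269 (Δ0.145)  B: 2.053 (Δ0.361)  C: 2.395 (Δ0.019)  D: 2.318 (Δ0.096)

C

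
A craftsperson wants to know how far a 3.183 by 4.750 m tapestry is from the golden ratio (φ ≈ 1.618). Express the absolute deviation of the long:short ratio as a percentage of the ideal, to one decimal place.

7.8%

Ratio = 4.750 / 3.183 ≈ 1.4923.
Ideal golden ratio ≈ 1.6180. |1.4923 − 1.6180| / 1.6180 ≈ 7.77% → 7.8%.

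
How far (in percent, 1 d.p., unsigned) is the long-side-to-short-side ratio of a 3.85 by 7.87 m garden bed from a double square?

Ratio = 7.87 / 3.85 ≈ 2.0442.
Ideal 2:1 = 2.0000. |2.0442 − 2.0000| / 2.0000 ≈ 2.21% → 2.2%.

2.2%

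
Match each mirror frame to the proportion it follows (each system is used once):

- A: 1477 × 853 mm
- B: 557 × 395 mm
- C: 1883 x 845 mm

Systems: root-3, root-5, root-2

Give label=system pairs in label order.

Ratios: A ≈ 1.732; B ≈ 1.410; C ≈ 2.228.
Targets: root-3 ≈ 1.732; root-5 ≈ 2.236; root-2 ≈ 1.414.

A=root-3, B=root-2, C=root-5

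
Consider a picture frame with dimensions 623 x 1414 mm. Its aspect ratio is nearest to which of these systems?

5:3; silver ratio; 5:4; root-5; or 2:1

root-5

Ratio = 1414 / 623 ≈ 2.270.
Distances: 5:3 1.667 (Δ 0.603); silver ratio 2.414 (Δ 0.144); 5:4 1.250 (Δ 1.020); root-5 2.236 (Δ 0.034); 2:1 2.000 (Δ 0.270).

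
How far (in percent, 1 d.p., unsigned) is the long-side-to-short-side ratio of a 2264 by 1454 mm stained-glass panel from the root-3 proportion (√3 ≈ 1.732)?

Ratio = 2264 / 1454 ≈ 1.5571.
Ideal root-3 ≈ 1.7321. |1.5571 − 1.7321| / 1.7321 ≈ 10.10% → 10.1%.

10.1%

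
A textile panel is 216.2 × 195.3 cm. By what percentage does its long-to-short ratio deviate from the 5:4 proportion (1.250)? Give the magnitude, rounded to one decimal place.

11.4%

Ratio = 216.2 / 195.3 ≈ 1.1070.
Ideal 5:4 = 1.2500. |1.1070 − 1.2500| / 1.2500 ≈ 11.44% → 11.4%.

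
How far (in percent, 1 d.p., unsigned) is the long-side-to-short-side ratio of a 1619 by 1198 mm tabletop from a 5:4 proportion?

Ratio = 1619 / 1198 ≈ 1.3514.
Ideal 5:4 = 1.2500. |1.3514 − 1.2500| / 1.2500 ≈ 8.11% → 8.1%.

8.1%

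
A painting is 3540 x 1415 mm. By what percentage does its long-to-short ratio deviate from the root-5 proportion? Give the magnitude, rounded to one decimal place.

11.9%

Ratio = 3540 / 1415 ≈ 2.5018.
Ideal root-5 ≈ 2.2361. |2.5018 − 2.2361| / 2.2361 ≈ 11.88% → 11.9%.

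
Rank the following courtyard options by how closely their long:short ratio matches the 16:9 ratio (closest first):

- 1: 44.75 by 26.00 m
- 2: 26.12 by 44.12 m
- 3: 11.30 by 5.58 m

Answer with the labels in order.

1, 2, 3

Ratios: 1 = 44.75 / 26.00 ≈ 1.721; 2 = 44.12 / 26.12 ≈ 1.689; 3 = 11.30 / 5.58 ≈ 2.025.
|Δ from 1.778|: 1 0.057; 2 0.089; 3 0.247.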